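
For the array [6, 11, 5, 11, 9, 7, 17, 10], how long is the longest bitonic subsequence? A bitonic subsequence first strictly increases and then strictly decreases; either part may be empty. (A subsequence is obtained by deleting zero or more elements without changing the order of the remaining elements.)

4

One longest bitonic subsequence is 6, 11, 9, 7 (positions 1,2,5,6): it rises to 11 then falls. Length 4 is optimal.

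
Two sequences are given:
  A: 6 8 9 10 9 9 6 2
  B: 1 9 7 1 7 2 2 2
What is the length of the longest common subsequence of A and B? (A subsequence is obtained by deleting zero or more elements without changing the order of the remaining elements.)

A longest common subsequence is 9, 2 (length 2); the LCS DP confirms no longer common subsequence exists.

2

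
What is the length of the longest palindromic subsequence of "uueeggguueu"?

One longest palindromic subsequence is uegggeu (positions 1,3,5,6,7,10,11); it reads the same forward and backward, and the interval DP gives dp[1][11] = 7.

7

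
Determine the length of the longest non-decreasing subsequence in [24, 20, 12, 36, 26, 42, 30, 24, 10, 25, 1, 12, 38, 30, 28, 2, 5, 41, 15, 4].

Let dp[i] be the longest non-decreasing subsequence ending at position i. Then dp = [1, 1, 1, 2, 2, 3, 3, 2, 1, 3, 1, 2, 4, 4, 4, 2, 3, 5, 4, 3].
The maximum is 5; one witness is 24, 26, 30, 38, 41 at positions 1,5,7,13,18.

5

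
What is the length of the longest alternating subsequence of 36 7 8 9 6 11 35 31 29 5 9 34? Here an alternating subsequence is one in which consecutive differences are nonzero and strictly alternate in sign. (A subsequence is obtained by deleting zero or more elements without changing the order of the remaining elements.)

7

Track the best alternating length ending on an up-step vs a down-step at each position: up/down = 1/1, 1/2, 3/2, 3/2, 1/4, 5/2, 5/2, 5/6, 5/6, 1/6, 7/6, 7/6.
The maximum over both is 7; one such subsequence is 36, 7, 8, 6, 11, 5, 9.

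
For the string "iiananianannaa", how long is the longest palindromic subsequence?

Using dp[i][j] = 2 + dp[i+1][j−1] if the ends match, else max(dp[i+1][j], dp[i][j−1]):
dp[1][14] = 9. A witness is aannannaa at positions 3,5,6,9,10,11,12,13,14.

9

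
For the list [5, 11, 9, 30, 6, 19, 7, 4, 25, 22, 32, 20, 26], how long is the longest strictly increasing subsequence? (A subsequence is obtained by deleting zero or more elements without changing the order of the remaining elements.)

Scanning left to right, the best length ending at each element is: 5→1, 11→2, 9→2, 30→3, 6→2, 19→3, 7→3, 4→1, 25→4, 22→4, 32→5, 20→4, 26→5.
So the longest increasing subsequence has length 5, e.g. 5, 11, 19, 25, 32.

5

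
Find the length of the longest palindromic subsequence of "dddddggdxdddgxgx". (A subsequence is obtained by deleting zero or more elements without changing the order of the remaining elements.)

One longest palindromic subsequence is ddddggdddd (positions 2,3,4,5,6,7,8,10,11,12); it reads the same forward and backward, and the interval DP gives dp[1][16] = 10.

10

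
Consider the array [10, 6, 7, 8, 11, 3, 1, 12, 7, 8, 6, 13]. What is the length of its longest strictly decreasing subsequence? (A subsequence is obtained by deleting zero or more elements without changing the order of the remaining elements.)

4

Scanning left to right, the best length ending at each element is: 10→1, 6→2, 7→2, 8→2, 11→1, 3→3, 1→4, 12→1, 7→3, 8→2, 6→4, 13→1.
So the longest decreasing subsequence has length 4, e.g. 10, 6, 3, 1.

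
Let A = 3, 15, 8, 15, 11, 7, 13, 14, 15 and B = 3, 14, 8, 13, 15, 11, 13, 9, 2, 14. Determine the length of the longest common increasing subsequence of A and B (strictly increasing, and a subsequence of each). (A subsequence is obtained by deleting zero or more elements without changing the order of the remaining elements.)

A longest common strictly increasing subsequence is 3, 8, 11, 13, 14 (length 5); it appears in order in both A and B, and no longer such subsequence exists.

5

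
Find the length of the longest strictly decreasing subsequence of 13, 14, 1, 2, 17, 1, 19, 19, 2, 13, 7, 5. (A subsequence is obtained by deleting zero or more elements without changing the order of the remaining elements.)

Let dp[i] be the longest decreasing subsequence ending at position i. Then dp = [1, 1, 2, 2, 1, 3, 1, 1, 2, 2, 3, 4].
The maximum is 4; one witness is 14, 13, 7, 5 at positions 2,10,11,12.

4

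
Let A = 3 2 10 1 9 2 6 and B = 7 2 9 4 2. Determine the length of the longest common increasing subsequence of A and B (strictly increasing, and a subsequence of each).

For each value that appears in both, track the longest common increasing run ending there.
The best achievable length is 2; one witness is 2, 9 (A-positions 2,5, B-positions 2,3).

2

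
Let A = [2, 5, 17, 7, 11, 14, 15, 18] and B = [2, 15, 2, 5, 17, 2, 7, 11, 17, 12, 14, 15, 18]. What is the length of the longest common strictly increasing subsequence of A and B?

A longest common strictly increasing subsequence is 2, 5, 7, 11, 14, 15, 18 (length 7); it appears in order in both A and B, and no longer such subsequence exists.

7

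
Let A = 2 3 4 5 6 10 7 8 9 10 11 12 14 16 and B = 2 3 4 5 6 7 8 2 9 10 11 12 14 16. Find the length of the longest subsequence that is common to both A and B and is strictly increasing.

13

A longest common strictly increasing subsequence is 2, 3, 4, 5, 6, 7, 8, 9, 10, 11, 12, 14, 16 (length 13); it appears in order in both A and B, and no longer such subsequence exists.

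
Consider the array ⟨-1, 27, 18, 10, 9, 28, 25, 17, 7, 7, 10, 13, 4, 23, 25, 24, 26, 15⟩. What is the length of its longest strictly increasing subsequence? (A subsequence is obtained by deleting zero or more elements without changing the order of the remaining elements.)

7

One longest increasing subsequence is -1, 9, 10, 13, 23, 25, 26 (positions 1,5,11,12,14,15,17), of length 7; no longer one exists.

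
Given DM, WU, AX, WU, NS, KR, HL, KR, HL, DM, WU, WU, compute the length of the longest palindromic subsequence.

One longest palindromic subsequence is WU WU HL KR HL WU WU (positions 2,4,7,8,9,11,12); it reads the same forward and backward, and the interval DP gives dp[1][12] = 7.

7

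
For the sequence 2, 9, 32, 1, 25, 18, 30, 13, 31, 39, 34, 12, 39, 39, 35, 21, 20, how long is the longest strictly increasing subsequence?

7

One longest increasing subsequence is 2, 9, 25, 30, 31, 34, 39 (positions 1,2,5,7,9,11,13), of length 7; no longer one exists.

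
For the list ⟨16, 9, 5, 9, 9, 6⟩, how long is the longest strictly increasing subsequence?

2

Let dp[i] be the longest increasing subsequence ending at position i. Then dp = [1, 1, 1, 2, 2, 2].
The maximum is 2; one witness is 5, 9 at positions 3,4.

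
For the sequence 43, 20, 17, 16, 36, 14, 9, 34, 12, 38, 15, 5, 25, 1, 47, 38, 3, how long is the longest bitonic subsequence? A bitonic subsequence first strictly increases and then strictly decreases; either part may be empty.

8

One longest bitonic subsequence is 43, 20, 17, 16, 14, 12, 5, 3 (positions 1,2,3,4,6,9,12,17): it rises to 43 then falls. Length 8 is optimal.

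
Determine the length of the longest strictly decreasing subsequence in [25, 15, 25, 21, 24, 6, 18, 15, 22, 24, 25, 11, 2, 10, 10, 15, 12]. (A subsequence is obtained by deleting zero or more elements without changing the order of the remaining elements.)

Let dp[i] be the longest decreasing subsequence ending at position i. Then dp = [1, 2, 1, 2, 2, 3, 3, 4, 3, 2, 1, 5, 6, 6, 6, 4, 5].
The maximum is 6; one witness is 25, 21, 18, 15, 11, 2 at positions 1,4,7,8,12,13.

6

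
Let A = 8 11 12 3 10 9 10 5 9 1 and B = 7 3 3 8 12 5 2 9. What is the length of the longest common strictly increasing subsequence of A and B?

3

For each value that appears in both, track the longest common increasing run ending there.
The best achievable length is 3; one witness is 3, 5, 9 (A-positions 4,8,9, B-positions 2,6,8).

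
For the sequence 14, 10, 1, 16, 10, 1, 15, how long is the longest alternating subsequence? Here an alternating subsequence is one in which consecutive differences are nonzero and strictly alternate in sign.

Track the best alternating length ending on an up-step vs a down-step at each position: up/down = 1/1, 1/2, 1/2, 3/1, 3/4, 1/4, 5/4.
The maximum over both is 5; one such subsequence is 14, 10, 16, 10, 15.

5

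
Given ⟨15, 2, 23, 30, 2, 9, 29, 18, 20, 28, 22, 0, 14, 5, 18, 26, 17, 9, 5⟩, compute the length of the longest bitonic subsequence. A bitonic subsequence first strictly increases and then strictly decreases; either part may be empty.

Let inc[i] be the LIS ending at i and dec[i] the longest strictly decreasing subsequence starting at i. inc = [1, 1, 2, 3, 1, 2, 3, 3, 4, 5, 5, 1, 3, 2, 4, 6, 4, 3, 2], dec = [4, 2, 6, 8, 2, 2, 7, 4, 5, 6, 5, 1, 3, 1, 4, 4, 3, 2, 1].
max_i inc[i]+dec[i]−1 = 10, with one witness 15, 23, 30, 29, 28, 22, 18, 17, 9, 5.

10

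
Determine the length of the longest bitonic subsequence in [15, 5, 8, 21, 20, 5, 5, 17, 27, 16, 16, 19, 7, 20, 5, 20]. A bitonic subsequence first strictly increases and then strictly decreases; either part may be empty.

8

Let inc[i] be the LIS ending at i and dec[i] the longest strictly decreasing subsequence starting at i. inc = [1, 1, 2, 3, 3, 1, 1, 3, 4, 3, 3, 4, 2, 5, 1, 5], dec = [4, 1, 3, 6, 5, 1, 1, 4, 4, 3, 3, 3, 2, 2, 1, 1].
max_i inc[i]+dec[i]−1 = 8, with one witness 5, 8, 21, 20, 17, 16, 7, 5.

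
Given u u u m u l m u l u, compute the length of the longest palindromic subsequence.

7

One longest palindromic subsequence is uumlmuu (positions 1,3,4,6,7,8,10); it reads the same forward and backward, and the interval DP gives dp[1][10] = 7.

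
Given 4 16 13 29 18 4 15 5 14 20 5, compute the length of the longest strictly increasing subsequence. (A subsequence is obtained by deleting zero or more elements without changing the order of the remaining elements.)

One longest increasing subsequence is 4, 16, 18, 20 (positions 1,2,5,10), of length 4; no longer one exists.

4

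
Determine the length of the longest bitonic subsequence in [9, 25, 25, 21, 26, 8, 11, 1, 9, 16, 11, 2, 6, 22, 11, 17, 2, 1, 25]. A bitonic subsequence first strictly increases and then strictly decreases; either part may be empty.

8

Let inc[i] be the LIS ending at i and dec[i] the longest strictly decreasing subsequence starting at i. inc = [1, 2, 2, 2, 3, 1, 2, 1, 2, 3, 3, 2, 3, 4, 4, 5, 2, 1, 6], dec = [5, 7, 7, 6, 6, 4, 5, 1, 4, 5, 4, 2, 3, 4, 3, 3, 2, 1, 1].
max_i inc[i]+dec[i]−1 = 8, with one witness 9, 25, 21, 16, 11, 6, 2, 1.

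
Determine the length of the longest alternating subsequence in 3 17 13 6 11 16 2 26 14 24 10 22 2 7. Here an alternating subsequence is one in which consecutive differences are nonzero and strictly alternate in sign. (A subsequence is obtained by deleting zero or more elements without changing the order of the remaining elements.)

Track the best alternating length ending on an up-step vs a down-step at each position: up/down = 1/1, 2/1, 2/3, 2/3, 4/3, 4/3, 1/5, 6/1, 6/7, 8/7, 6/9, 10/9, 1/11, 12/11.
The maximum over both is 12; one such subsequence is 3, 17, 6, 11, 2, 26, 14, 24, 10, 22, 2, 7.

12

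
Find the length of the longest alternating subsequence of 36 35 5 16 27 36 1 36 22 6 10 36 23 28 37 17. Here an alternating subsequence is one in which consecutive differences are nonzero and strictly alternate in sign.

10

A longest alternating subsequence is 36, 5, 16, 1, 36, 22, 36, 23, 28, 17 (positions 1,3,4,7,8,9,12,13,14,16); its 9 consecutive differences strictly alternate in sign, and length 10 is optimal.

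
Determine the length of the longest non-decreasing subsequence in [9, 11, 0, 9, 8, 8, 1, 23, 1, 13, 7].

4

Let dp[i] be the longest non-decreasing subsequence ending at position i. Then dp = [1, 2, 1, 2, 2, 3, 2, 4, 3, 4, 4].
The maximum is 4; one witness is 0, 8, 8, 23 at positions 3,5,6,8.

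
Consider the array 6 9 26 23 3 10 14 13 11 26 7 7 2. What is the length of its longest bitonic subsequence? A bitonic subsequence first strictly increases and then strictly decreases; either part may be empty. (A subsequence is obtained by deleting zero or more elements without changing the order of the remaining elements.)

9

Let inc[i] be the LIS ending at i and dec[i] the longest strictly decreasing subsequence starting at i. inc = [1, 2, 3, 3, 1, 3, 4, 4, 4, 5, 2, 2, 1], dec = [3, 3, 7, 6, 2, 3, 5, 4, 3, 3, 2, 2, 1].
max_i inc[i]+dec[i]−1 = 9, with one witness 6, 9, 26, 23, 14, 13, 11, 7, 2.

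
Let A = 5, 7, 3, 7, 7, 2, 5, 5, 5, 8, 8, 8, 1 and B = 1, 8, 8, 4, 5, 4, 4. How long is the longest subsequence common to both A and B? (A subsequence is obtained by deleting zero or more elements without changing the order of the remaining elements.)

A longest common subsequence is 8, 8 (length 2); the LCS DP confirms no longer common subsequence exists.

2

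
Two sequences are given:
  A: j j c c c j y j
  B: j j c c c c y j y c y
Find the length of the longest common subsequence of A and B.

Backtracking the LCS table gives one alignment: j (A1,B1) → j (A2,B2) → c (A3,B4) → c (A4,B5) → c (A5,B6) → j (A6,B8) → y (A7,B11).
So the longest common subsequence has length 7.

7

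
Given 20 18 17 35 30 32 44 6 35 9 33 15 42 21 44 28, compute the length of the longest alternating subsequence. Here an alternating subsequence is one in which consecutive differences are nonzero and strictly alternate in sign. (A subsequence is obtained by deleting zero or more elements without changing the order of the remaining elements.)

A longest alternating subsequence is 20, 18, 35, 30, 32, 6, 35, 9, 33, 15, 42, 21, 44, 28 (positions 1,2,4,5,6,8,9,10,11,12,13,14,15,16); its 13 consecutive differences strictly alternate in sign, and length 14 is optimal.

14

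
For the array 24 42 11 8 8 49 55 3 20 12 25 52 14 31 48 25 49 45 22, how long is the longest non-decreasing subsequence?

One longest non-decreasing subsequence is 8, 8, 20, 25, 31, 48, 49 (positions 4,5,9,11,14,15,17), of length 7; no longer one exists.

7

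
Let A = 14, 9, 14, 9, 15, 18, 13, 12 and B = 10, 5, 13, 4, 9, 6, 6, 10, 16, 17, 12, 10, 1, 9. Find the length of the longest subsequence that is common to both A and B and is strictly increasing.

For each value that appears in both, track the longest common increasing run ending there.
The best achievable length is 2; one witness is 9, 12 (A-positions 2,8, B-positions 5,11).

2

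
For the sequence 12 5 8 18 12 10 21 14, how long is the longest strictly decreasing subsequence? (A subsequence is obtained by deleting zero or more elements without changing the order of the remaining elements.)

3

Let dp[i] be the longest decreasing subsequence ending at position i. Then dp = [1, 2, 2, 1, 2, 3, 1, 2].
The maximum is 3; one witness is 18, 12, 10 at positions 4,5,6.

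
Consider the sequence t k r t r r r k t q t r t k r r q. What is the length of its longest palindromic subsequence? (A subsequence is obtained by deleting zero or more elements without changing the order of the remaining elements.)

Using dp[i][j] = 2 + dp[i+1][j−1] if the ends match, else max(dp[i+1][j], dp[i][j−1]):
dp[1][17] = 9. A witness is rrktrtkrr at positions 6,7,8,9,12,13,14,15,16.

9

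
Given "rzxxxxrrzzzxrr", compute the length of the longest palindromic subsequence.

Using dp[i][j] = 2 + dp[i+1][j−1] if the ends match, else max(dp[i+1][j], dp[i][j−1]):
dp[1][14] = 8. A witness is rzxxxxzr at positions 1,2,3,4,5,6,11,14.

8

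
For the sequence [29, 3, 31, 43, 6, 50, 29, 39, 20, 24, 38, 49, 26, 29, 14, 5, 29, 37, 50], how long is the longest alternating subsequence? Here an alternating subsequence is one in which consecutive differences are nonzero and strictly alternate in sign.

A longest alternating subsequence is 29, 3, 31, 6, 50, 29, 39, 20, 38, 26, 29, 14, 29 (positions 1,2,3,5,6,7,8,9,11,13,14,15,17); its 12 consecutive differences strictly alternate in sign, and length 13 is optimal.

13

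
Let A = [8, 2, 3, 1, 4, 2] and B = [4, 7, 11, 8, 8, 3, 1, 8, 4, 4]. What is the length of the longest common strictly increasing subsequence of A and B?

2

A longest common strictly increasing subsequence is 3, 4 (length 2); it appears in order in both A and B, and no longer such subsequence exists.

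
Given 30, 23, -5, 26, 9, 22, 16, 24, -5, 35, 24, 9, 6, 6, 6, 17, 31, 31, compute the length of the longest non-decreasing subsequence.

One longest non-decreasing subsequence is -5, -5, 6, 6, 6, 17, 31, 31 (positions 3,9,13,14,15,16,17,18), of length 8; no longer one exists.

8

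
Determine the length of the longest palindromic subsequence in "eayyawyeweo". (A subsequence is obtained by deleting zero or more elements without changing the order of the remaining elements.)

Using dp[i][j] = 2 + dp[i+1][j−1] if the ends match, else max(dp[i+1][j], dp[i][j−1]):
dp[1][11] = 6. A witness is eayyae at positions 1,2,3,4,5,10.

6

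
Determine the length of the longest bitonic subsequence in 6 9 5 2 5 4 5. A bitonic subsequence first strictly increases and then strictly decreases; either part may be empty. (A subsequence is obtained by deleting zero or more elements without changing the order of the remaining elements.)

Let inc[i] be the LIS ending at i and dec[i] the longest strictly decreasing subsequence starting at i. inc = [1, 2, 1, 1, 2, 2, 3], dec = [3, 3, 2, 1, 2, 1, 1].
max_i inc[i]+dec[i]−1 = 4, with one witness 6, 9, 5, 4.

4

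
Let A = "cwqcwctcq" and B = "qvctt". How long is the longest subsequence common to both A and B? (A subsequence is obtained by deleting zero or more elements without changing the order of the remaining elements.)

A longest common subsequence is qct (length 3); the LCS DP confirms no longer common subsequence exists.

3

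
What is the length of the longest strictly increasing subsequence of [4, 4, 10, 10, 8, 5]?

One longest increasing subsequence is 4, 10 (positions 1,3), of length 2; no longer one exists.

2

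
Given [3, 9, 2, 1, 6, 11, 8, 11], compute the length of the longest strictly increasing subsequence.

4

One longest increasing subsequence is 3, 6, 8, 11 (positions 1,5,7,8), of length 4; no longer one exists.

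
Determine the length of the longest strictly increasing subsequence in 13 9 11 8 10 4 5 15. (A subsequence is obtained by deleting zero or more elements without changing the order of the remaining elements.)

3

Let dp[i] be the longest increasing subsequence ending at position i. Then dp = [1, 1, 2, 1, 2, 1, 2, 3].
The maximum is 3; one witness is 9, 11, 15 at positions 2,3,8.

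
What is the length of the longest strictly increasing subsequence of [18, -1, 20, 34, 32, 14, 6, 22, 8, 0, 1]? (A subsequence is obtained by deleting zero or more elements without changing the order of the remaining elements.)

3

One longest increasing subsequence is 18, 20, 34 (positions 1,3,4), of length 3; no longer one exists.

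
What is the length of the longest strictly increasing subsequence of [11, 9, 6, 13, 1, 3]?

One longest increasing subsequence is 11, 13 (positions 1,4), of length 2; no longer one exists.

2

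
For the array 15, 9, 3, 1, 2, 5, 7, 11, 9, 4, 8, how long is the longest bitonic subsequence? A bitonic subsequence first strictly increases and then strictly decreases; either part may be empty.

7

Let inc[i] be the LIS ending at i and dec[i] the longest strictly decreasing subsequence starting at i. inc = [1, 1, 1, 1, 2, 3, 4, 5, 5, 3, 5], dec = [4, 3, 2, 1, 1, 2, 2, 3, 2, 1, 1].
max_i inc[i]+dec[i]−1 = 7, with one witness 1, 2, 5, 7, 11, 9, 8.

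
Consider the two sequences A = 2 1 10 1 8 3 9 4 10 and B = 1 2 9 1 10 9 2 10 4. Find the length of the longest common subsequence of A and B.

A longest common subsequence is 2, 1, 10, 9, 4 (length 5); the LCS DP confirms no longer common subsequence exists.

5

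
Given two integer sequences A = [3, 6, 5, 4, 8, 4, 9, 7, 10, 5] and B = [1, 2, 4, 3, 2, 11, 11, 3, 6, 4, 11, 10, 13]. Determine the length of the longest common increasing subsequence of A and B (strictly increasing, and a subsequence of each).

3

For each value that appears in both, track the longest common increasing run ending there.
The best achievable length is 3; one witness is 3, 6, 10 (A-positions 1,2,9, B-positions 4,9,12).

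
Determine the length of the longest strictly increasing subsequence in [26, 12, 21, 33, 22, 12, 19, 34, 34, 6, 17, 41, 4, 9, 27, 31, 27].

5

One longest increasing subsequence is 12, 21, 33, 34, 41 (positions 2,3,4,8,12), of length 5; no longer one exists.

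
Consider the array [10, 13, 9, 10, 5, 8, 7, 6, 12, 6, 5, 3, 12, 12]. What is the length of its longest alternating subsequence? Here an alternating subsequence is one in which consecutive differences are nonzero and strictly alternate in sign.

A longest alternating subsequence is 10, 13, 9, 10, 5, 8, 7, 12, 6, 12 (positions 1,2,3,4,5,6,7,9,10,13); its 9 consecutive differences strictly alternate in sign, and length 10 is optimal.

10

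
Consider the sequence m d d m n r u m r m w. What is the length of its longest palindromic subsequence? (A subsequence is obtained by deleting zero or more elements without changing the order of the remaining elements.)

5

Using dp[i][j] = 2 + dp[i+1][j−1] if the ends match, else max(dp[i+1][j], dp[i][j−1]):
dp[1][11] = 5. A witness is mrmrm at positions 4,6,8,9,10.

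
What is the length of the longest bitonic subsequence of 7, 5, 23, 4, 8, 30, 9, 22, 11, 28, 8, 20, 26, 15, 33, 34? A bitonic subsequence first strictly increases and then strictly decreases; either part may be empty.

8

Let inc[i] be the LIS ending at i and dec[i] the longest strictly decreasing subsequence starting at i. inc = [1, 1, 2, 1, 2, 3, 3, 4, 4, 5, 2, 5, 6, 5, 7, 8], dec = [3, 2, 4, 1, 1, 4, 2, 3, 2, 3, 1, 2, 2, 1, 1, 1].
max_i inc[i]+dec[i]−1 = 8, with one witness 7, 8, 9, 11, 20, 26, 33, 34.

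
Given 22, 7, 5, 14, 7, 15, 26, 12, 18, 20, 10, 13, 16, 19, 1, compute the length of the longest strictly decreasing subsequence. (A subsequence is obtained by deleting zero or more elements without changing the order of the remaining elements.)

Scanning left to right, the best length ending at each element is: 22→1, 7→2, 5→3, 14→2, 7→3, 15→2, 26→1, 12→3, 18→2, 20→2, 10→4, 13→3, 16→3, 19→3, 1→5.
So the longest decreasing subsequence has length 5, e.g. 22, 14, 12, 10, 1.

5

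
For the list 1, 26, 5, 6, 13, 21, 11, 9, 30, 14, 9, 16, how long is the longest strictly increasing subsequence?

6

Let dp[i] be the longest increasing subsequence ending at position i. Then dp = [1, 2, 2, 3, 4, 5, 4, 4, 6, 5, 4, 6].
The maximum is 6; one witness is 1, 5, 6, 13, 21, 30 at positions 1,3,4,5,6,9.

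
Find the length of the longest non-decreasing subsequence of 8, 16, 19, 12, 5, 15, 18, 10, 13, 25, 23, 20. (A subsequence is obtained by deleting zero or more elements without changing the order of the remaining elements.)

5

Let dp[i] be the longest non-decreasing subsequence ending at position i. Then dp = [1, 2, 3, 2, 1, 3, 4, 2, 3, 5, 5, 5].
The maximum is 5; one witness is 8, 12, 15, 18, 25 at positions 1,4,6,7,10.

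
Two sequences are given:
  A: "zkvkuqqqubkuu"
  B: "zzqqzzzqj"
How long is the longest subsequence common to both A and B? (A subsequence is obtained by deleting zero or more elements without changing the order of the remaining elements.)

Backtracking the LCS table gives one alignment: z (A1,B2) → q (A6,B3) → q (A7,B4) → q (A8,B8).
So the longest common subsequence has length 4.

4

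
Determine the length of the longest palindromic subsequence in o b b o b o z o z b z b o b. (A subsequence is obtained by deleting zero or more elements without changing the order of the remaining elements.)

Using dp[i][j] = 2 + dp[i+1][j−1] if the ends match, else max(dp[i+1][j], dp[i][j−1]):
dp[1][14] = 9. A witness is bobzbzbob at positions 2,4,5,7,10,11,12,13,14.

9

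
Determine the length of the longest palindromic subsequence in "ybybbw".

3

Using dp[i][j] = 2 + dp[i+1][j−1] if the ends match, else max(dp[i+1][j], dp[i][j−1]):
dp[1][6] = 3. A witness is bbb at positions 2,4,5.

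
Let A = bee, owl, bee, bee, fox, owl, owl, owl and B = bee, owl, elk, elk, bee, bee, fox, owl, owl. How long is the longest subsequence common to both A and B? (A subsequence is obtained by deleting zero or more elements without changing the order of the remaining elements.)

Backtracking the LCS table gives one alignment: bee (A1,B1) → owl (A2,B2) → bee (A3,B5) → bee (A4,B6) → fox (A5,B7) → owl (A7,B8) → owl (A8,B9).
So the longest common subsequence has length 7.

7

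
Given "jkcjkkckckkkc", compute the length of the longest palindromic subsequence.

9

Using dp[i][j] = 2 + dp[i+1][j−1] if the ends match, else max(dp[i+1][j], dp[i][j−1]):
dp[1][13] = 9. A witness is ckkkckkkc at positions 3,5,6,8,9,10,11,12,13.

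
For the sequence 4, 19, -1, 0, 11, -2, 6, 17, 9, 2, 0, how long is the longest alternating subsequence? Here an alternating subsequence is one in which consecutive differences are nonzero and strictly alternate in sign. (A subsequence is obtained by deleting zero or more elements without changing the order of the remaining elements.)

A longest alternating subsequence is 4, 19, -1, 0, -2, 17, 9 (positions 1,2,3,4,6,8,9); its 6 consecutive differences strictly alternate in sign, and length 7 is optimal.

7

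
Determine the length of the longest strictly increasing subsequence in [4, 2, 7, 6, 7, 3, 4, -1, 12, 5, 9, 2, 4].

5

Scanning left to right, the best length ending at each element is: 4→1, 2→1, 7→2, 6→2, 7→3, 3→2, 4→3, -1→1, 12→4, 5→4, 9→5, 2→2, 4→3.
So the longest increasing subsequence has length 5, e.g. 2, 3, 4, 5, 9.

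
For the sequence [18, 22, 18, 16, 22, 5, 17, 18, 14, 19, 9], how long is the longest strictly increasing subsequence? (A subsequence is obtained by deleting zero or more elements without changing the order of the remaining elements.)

4

One longest increasing subsequence is 16, 17, 18, 19 (positions 4,7,8,10), of length 4; no longer one exists.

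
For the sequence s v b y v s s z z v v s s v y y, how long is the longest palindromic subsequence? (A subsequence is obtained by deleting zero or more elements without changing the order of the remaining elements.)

10

Using dp[i][j] = 2 + dp[i+1][j−1] if the ends match, else max(dp[i+1][j], dp[i][j−1]):
dp[1][16] = 10. A witness is yvssvvssvy at positions 4,5,6,7,10,11,12,13,14,16.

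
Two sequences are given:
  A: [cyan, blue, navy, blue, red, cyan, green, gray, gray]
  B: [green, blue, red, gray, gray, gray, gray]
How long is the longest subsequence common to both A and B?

A longest common subsequence is blue, red, gray, gray (length 4); the LCS DP confirms no longer common subsequence exists.

4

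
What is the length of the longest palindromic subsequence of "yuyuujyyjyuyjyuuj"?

One longest palindromic subsequence is uuyjyuyjyuu (positions 4,5,7,9,10,11,12,13,14,15,16); it reads the same forward and backward, and the interval DP gives dp[1][17] = 11.

11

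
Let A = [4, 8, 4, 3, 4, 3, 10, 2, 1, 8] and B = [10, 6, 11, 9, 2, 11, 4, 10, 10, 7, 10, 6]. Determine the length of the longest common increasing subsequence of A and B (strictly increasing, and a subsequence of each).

A longest common strictly increasing subsequence is 4, 10 (length 2); it appears in order in both A and B, and no longer such subsequence exists.

2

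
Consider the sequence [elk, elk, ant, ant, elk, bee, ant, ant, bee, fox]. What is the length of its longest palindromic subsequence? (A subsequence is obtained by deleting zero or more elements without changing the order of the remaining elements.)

5

Using dp[i][j] = 2 + dp[i+1][j−1] if the ends match, else max(dp[i+1][j], dp[i][j−1]):
dp[1][10] = 5. A witness is ant ant bee ant ant at positions 3,4,6,7,8.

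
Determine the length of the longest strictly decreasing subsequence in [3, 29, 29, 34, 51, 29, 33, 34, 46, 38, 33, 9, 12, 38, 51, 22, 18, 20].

6

Let dp[i] be the longest decreasing subsequence ending at position i. Then dp = [1, 1, 1, 1, 1, 2, 2, 2, 2, 3, 4, 5, 5, 3, 1, 5, 6, 6].
The maximum is 6; one witness is 51, 46, 38, 33, 22, 18 at positions 5,9,10,11,16,17.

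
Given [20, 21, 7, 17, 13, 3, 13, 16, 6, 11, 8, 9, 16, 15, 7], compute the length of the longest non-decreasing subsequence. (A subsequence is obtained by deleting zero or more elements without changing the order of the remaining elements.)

Let dp[i] be the longest non-decreasing subsequence ending at position i. Then dp = [1, 2, 1, 2, 2, 1, 3, 4, 2, 3, 3, 4, 5, 5, 3].
The maximum is 5; one witness is 7, 13, 13, 16, 16 at positions 3,5,7,8,13.

5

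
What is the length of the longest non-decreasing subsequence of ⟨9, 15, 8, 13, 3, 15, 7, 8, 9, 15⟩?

5

Scanning left to right, the best length ending at each element is: 9→1, 15→2, 8→1, 13→2, 3→1, 15→3, 7→2, 8→3, 9→4, 15→5.
So the longest non-decreasing subsequence has length 5, e.g. 3, 7, 8, 9, 15.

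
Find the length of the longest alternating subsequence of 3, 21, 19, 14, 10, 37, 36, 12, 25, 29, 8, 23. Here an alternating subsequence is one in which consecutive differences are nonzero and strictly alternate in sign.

A longest alternating subsequence is 3, 21, 19, 37, 12, 25, 8, 23 (positions 1,2,3,6,8,9,11,12); its 7 consecutive differences strictly alternate in sign, and length 8 is optimal.

8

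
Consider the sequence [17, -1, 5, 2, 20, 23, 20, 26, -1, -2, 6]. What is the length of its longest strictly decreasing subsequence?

5

Let dp[i] be the longest decreasing subsequence ending at position i. Then dp = [1, 2, 2, 3, 1, 1, 2, 1, 4, 5, 3].
The maximum is 5; one witness is 17, 5, 2, -1, -2 at positions 1,3,4,9,10.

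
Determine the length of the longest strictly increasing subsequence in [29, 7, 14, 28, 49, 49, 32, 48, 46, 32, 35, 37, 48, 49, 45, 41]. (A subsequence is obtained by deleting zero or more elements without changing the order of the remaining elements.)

One longest increasing subsequence is 7, 14, 28, 32, 35, 37, 48, 49 (positions 2,3,4,7,11,12,13,14), of length 8; no longer one exists.

8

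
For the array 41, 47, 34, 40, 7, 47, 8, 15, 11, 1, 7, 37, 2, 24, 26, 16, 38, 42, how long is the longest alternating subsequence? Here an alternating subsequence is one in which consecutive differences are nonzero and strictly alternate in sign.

14

Track the best alternating length ending on an up-step vs a down-step at each position: up/down = 1/1, 2/1, 1/3, 4/3, 1/5, 6/1, 6/7, 8/7, 8/9, 1/9, 10/9, 10/7, 10/11, 12/11, 12/11, 12/13, 14/7, 14/7.
The maximum over both is 14; one such subsequence is 41, 47, 34, 40, 7, 47, 8, 15, 1, 7, 2, 24, 16, 38.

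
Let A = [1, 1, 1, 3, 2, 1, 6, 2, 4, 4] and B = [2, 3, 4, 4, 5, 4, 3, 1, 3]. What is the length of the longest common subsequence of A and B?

Backtracking the LCS table gives one alignment: 3 (A4,B2) → 4 (A9,B4) → 4 (A10,B6).
So the longest common subsequence has length 3.

3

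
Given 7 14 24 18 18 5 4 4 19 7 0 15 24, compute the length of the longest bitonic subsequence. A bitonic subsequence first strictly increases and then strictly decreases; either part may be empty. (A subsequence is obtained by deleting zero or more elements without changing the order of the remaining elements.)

7

One longest bitonic subsequence is 7, 14, 24, 18, 5, 4, 0 (positions 1,2,3,5,6,8,11): it rises to 24 then falls. Length 7 is optimal.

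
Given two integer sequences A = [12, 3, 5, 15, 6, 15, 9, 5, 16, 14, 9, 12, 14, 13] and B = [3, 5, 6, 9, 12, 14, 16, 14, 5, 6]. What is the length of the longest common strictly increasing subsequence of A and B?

6

For each value that appears in both, track the longest common increasing run ending there.
The best achievable length is 6; one witness is 3, 5, 6, 9, 12, 14 (A-positions 2,3,5,7,12,13, B-positions 1,2,3,4,5,6).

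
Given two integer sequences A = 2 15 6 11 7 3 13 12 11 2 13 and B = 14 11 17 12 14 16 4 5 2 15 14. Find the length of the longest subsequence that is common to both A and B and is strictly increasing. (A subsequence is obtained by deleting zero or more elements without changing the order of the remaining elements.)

2

A longest common strictly increasing subsequence is 11, 12 (length 2); it appears in order in both A and B, and no longer such subsequence exists.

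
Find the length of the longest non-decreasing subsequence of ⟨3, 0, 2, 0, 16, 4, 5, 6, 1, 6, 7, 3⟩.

7

One longest non-decreasing subsequence is 0, 2, 4, 5, 6, 6, 7 (positions 2,3,6,7,8,10,11), of length 7; no longer one exists.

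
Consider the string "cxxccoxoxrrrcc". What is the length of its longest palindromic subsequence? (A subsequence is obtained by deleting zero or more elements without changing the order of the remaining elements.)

8

Using dp[i][j] = 2 + dp[i+1][j−1] if the ends match, else max(dp[i+1][j], dp[i][j−1]):
dp[1][14] = 8. A witness is cxxccxxc at positions 1,2,3,4,5,7,9,14.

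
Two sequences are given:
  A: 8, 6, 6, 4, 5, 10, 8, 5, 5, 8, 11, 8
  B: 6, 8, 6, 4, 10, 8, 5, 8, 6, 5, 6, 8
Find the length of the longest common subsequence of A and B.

8

Backtracking the LCS table gives one alignment: 8 (A1,B2) → 6 (A3,B3) → 4 (A4,B4) → 10 (A6,B5) → 8 (A7,B6) → 5 (A8,B7) → 5 (A9,B10) → 8 (A12,B12).
So the longest common subsequence has length 8.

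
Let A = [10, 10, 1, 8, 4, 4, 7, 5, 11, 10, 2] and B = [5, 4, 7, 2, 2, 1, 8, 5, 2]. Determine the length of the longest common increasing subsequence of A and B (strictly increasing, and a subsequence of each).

A longest common strictly increasing subsequence is 4, 7 (length 2); it appears in order in both A and B, and no longer such subsequence exists.

2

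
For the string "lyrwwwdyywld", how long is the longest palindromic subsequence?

7

One longest palindromic subsequence is lywwwyl (positions 1,2,4,5,6,9,11); it reads the same forward and backward, and the interval DP gives dp[1][12] = 7.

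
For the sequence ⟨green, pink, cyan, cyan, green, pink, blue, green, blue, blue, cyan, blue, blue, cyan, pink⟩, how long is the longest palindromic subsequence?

One longest palindromic subsequence is pink cyan blue blue cyan blue blue cyan pink (positions 2,3,7,9,11,12,13,14,15); it reads the same forward and backward, and the interval DP gives dp[1][15] = 9.

9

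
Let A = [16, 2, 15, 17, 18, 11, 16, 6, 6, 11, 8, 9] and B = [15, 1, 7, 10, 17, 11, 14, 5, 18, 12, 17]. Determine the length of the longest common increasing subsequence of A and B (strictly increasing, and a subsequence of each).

A longest common strictly increasing subsequence is 15, 17, 18 (length 3); it appears in order in both A and B, and no longer such subsequence exists.

3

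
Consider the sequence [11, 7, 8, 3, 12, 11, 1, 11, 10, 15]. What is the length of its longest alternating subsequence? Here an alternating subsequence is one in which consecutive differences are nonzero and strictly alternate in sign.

A longest alternating subsequence is 11, 7, 8, 3, 12, 1, 11, 10, 15 (positions 1,2,3,4,5,7,8,9,10); its 8 consecutive differences strictly alternate in sign, and length 9 is optimal.

9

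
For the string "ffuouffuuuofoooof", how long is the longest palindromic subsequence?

10

Using dp[i][j] = 2 + dp[i+1][j−1] if the ends match, else max(dp[i+1][j], dp[i][j−1]):
dp[1][17] = 10. A witness is ffouuuuoff at positions 1,2,4,5,8,9,10,11,12,17.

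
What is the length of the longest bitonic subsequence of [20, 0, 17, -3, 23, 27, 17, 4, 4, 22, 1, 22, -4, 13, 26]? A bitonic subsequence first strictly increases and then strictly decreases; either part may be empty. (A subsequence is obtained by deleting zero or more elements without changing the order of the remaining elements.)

One longest bitonic subsequence is 0, 17, 23, 27, 17, 4, 1, -4 (positions 2,3,5,6,7,9,11,13): it rises to 27 then falls. Length 8 is optimal.

8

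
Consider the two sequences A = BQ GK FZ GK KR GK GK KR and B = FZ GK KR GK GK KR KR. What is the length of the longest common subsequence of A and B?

A longest common subsequence is FZ, GK, KR, GK, GK, KR (length 6); the LCS DP confirms no longer common subsequence exists.

6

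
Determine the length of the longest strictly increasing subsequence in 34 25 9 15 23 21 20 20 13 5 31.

One longest increasing subsequence is 9, 15, 23, 31 (positions 3,4,5,11), of length 4; no longer one exists.

4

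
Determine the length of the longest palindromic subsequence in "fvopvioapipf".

One longest palindromic subsequence is fpipipf (positions 1,4,6,9,10,11,12); it reads the same forward and backward, and the interval DP gives dp[1][12] = 7.

7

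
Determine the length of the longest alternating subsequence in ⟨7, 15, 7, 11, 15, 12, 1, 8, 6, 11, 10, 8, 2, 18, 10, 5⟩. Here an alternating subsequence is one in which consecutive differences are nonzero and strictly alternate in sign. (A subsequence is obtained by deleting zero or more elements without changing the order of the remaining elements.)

11

Track the best alternating length ending on an up-step vs a down-step at each position: up/down = 1/1, 2/1, 1/3, 4/3, 4/1, 4/5, 1/5, 6/5, 6/7, 8/5, 8/9, 8/9, 6/9, 10/1, 10/11, 10/11.
The maximum over both is 11; one such subsequence is 7, 15, 7, 11, 1, 8, 6, 11, 10, 18, 10.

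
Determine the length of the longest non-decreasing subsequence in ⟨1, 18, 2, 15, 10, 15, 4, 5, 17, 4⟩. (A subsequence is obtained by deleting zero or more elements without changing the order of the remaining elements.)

Let dp[i] be the longest non-decreasing subsequence ending at position i. Then dp = [1, 2, 2, 3, 3, 4, 3, 4, 5, 4].
The maximum is 5; one witness is 1, 2, 15, 15, 17 at positions 1,3,4,6,9.

5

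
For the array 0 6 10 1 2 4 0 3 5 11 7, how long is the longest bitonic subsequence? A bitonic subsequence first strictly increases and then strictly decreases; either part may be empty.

7

One longest bitonic subsequence is 0, 1, 2, 4, 5, 11, 7 (positions 1,4,5,6,9,10,11): it rises to 11 then falls. Length 7 is optimal.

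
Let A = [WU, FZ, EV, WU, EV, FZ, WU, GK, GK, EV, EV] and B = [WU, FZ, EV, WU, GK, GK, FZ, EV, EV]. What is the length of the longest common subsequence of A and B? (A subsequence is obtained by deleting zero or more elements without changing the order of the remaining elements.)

A longest common subsequence is WU, FZ, EV, WU, GK, GK, EV, EV (length 8); the LCS DP confirms no longer common subsequence exists.

8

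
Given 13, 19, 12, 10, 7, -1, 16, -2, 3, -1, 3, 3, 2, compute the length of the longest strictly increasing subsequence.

Scanning left to right, the best length ending at each element is: 13→1, 19→2, 12→1, 10→1, 7→1, -1→1, 16→2, -2→1, 3→2, -1→2, 3→3, 3→3, 2→3.
So the longest increasing subsequence has length 3, e.g. -2, -1, 3.

3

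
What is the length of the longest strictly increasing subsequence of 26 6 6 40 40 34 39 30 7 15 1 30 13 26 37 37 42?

Scanning left to right, the best length ending at each element is: 26→1, 6→1, 6→1, 40→2, 40→2, 34→2, 39→3, 30→2, 7→2, 15→3, 1→1, 30→4, 13→3, 26→4, 37→5, 37→5, 42→6.
So the longest increasing subsequence has length 6, e.g. 6, 7, 15, 30, 37, 42.

6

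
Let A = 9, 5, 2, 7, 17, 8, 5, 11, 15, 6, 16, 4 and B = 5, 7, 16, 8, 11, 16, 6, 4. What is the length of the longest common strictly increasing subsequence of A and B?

A longest common strictly increasing subsequence is 5, 7, 8, 11, 16 (length 5); it appears in order in both A and B, and no longer such subsequence exists.

5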